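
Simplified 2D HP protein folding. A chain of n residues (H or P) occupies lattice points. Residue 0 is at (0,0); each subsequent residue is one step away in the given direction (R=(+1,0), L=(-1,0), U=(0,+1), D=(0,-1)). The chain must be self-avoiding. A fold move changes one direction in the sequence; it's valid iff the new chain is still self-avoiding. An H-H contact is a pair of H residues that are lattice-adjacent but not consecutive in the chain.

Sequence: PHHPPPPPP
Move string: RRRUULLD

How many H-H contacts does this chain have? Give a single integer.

Answer: 0

Derivation:
Positions: [(0, 0), (1, 0), (2, 0), (3, 0), (3, 1), (3, 2), (2, 2), (1, 2), (1, 1)]
No H-H contacts found.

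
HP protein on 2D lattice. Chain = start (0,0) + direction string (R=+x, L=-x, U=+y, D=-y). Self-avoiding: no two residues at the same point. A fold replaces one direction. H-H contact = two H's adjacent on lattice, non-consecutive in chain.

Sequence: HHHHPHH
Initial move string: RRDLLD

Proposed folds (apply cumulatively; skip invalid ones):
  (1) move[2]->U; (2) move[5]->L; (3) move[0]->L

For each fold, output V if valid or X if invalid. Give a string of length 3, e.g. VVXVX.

Answer: XVX

Derivation:
Initial: RRDLLD -> [(0, 0), (1, 0), (2, 0), (2, -1), (1, -1), (0, -1), (0, -2)]
Fold 1: move[2]->U => RRULLD INVALID (collision), skipped
Fold 2: move[5]->L => RRDLLL VALID
Fold 3: move[0]->L => LRDLLL INVALID (collision), skipped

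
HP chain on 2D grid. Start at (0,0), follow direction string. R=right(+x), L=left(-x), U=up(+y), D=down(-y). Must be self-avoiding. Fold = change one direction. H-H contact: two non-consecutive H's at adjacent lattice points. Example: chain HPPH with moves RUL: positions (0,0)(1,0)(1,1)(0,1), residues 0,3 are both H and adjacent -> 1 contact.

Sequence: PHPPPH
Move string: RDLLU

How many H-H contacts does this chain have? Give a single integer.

Answer: 0

Derivation:
Positions: [(0, 0), (1, 0), (1, -1), (0, -1), (-1, -1), (-1, 0)]
No H-H contacts found.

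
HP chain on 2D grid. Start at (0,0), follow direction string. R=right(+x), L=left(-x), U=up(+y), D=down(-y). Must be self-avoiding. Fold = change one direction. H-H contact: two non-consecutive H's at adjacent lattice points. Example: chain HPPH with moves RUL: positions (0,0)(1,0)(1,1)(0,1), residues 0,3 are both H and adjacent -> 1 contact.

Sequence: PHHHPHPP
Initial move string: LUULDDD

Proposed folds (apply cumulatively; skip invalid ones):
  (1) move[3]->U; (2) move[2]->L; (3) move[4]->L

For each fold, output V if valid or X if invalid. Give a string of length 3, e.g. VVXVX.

Initial: LUULDDD -> [(0, 0), (-1, 0), (-1, 1), (-1, 2), (-2, 2), (-2, 1), (-2, 0), (-2, -1)]
Fold 1: move[3]->U => LUUUDDD INVALID (collision), skipped
Fold 2: move[2]->L => LULLDDD VALID
Fold 3: move[4]->L => LULLLDD VALID

Answer: XVV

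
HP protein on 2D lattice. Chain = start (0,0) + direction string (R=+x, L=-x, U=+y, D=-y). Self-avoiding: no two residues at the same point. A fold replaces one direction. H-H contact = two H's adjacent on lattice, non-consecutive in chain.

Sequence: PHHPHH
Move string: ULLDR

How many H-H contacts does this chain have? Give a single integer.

Positions: [(0, 0), (0, 1), (-1, 1), (-2, 1), (-2, 0), (-1, 0)]
H-H contact: residue 2 @(-1,1) - residue 5 @(-1, 0)

Answer: 1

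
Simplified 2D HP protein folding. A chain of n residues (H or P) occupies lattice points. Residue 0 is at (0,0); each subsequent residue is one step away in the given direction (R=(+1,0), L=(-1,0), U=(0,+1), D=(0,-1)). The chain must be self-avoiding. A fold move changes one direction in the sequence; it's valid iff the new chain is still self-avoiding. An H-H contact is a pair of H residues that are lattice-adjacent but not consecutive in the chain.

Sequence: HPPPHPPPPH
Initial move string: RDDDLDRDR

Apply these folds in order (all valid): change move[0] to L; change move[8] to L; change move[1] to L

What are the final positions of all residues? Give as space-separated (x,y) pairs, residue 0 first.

Initial moves: RDDDLDRDR
Fold: move[0]->L => LDDDLDRDR (positions: [(0, 0), (-1, 0), (-1, -1), (-1, -2), (-1, -3), (-2, -3), (-2, -4), (-1, -4), (-1, -5), (0, -5)])
Fold: move[8]->L => LDDDLDRDL (positions: [(0, 0), (-1, 0), (-1, -1), (-1, -2), (-1, -3), (-2, -3), (-2, -4), (-1, -4), (-1, -5), (-2, -5)])
Fold: move[1]->L => LLDDLDRDL (positions: [(0, 0), (-1, 0), (-2, 0), (-2, -1), (-2, -2), (-3, -2), (-3, -3), (-2, -3), (-2, -4), (-3, -4)])

Answer: (0,0) (-1,0) (-2,0) (-2,-1) (-2,-2) (-3,-2) (-3,-3) (-2,-3) (-2,-4) (-3,-4)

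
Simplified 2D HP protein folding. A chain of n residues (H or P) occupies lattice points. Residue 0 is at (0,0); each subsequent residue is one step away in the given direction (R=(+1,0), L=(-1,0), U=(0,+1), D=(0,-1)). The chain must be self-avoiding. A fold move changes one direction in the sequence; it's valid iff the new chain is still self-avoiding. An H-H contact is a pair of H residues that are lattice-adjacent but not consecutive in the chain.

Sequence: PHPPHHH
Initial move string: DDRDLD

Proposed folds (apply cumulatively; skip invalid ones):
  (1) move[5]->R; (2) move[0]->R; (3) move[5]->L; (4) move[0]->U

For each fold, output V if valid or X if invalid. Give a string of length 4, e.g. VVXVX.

Initial: DDRDLD -> [(0, 0), (0, -1), (0, -2), (1, -2), (1, -3), (0, -3), (0, -4)]
Fold 1: move[5]->R => DDRDLR INVALID (collision), skipped
Fold 2: move[0]->R => RDRDLD VALID
Fold 3: move[5]->L => RDRDLL VALID
Fold 4: move[0]->U => UDRDLL INVALID (collision), skipped

Answer: XVVX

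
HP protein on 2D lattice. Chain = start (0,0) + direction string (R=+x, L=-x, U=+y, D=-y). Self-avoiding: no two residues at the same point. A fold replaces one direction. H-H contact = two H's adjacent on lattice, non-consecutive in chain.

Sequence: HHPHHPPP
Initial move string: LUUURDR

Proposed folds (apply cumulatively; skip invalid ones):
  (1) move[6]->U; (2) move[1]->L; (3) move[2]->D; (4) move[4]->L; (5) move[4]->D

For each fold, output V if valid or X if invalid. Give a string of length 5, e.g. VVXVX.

Answer: XVXXX

Derivation:
Initial: LUUURDR -> [(0, 0), (-1, 0), (-1, 1), (-1, 2), (-1, 3), (0, 3), (0, 2), (1, 2)]
Fold 1: move[6]->U => LUUURDU INVALID (collision), skipped
Fold 2: move[1]->L => LLUURDR VALID
Fold 3: move[2]->D => LLDURDR INVALID (collision), skipped
Fold 4: move[4]->L => LLUULDR INVALID (collision), skipped
Fold 5: move[4]->D => LLUUDDR INVALID (collision), skipped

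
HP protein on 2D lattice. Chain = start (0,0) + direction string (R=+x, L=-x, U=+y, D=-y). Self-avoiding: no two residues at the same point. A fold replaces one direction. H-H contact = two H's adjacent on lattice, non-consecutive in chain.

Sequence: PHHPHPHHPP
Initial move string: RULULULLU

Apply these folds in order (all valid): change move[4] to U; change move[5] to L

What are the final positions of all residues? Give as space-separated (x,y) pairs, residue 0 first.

Answer: (0,0) (1,0) (1,1) (0,1) (0,2) (0,3) (-1,3) (-2,3) (-3,3) (-3,4)

Derivation:
Initial moves: RULULULLU
Fold: move[4]->U => RULUUULLU (positions: [(0, 0), (1, 0), (1, 1), (0, 1), (0, 2), (0, 3), (0, 4), (-1, 4), (-2, 4), (-2, 5)])
Fold: move[5]->L => RULUULLLU (positions: [(0, 0), (1, 0), (1, 1), (0, 1), (0, 2), (0, 3), (-1, 3), (-2, 3), (-3, 3), (-3, 4)])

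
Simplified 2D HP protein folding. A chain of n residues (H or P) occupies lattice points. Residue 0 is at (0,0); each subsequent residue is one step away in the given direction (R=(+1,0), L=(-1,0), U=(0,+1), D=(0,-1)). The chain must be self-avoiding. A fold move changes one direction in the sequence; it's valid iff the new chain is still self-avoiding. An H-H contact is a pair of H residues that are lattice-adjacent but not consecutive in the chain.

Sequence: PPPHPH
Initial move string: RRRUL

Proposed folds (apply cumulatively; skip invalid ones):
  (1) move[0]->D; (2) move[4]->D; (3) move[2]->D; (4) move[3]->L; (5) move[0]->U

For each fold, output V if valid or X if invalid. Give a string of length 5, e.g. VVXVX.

Answer: VXXXV

Derivation:
Initial: RRRUL -> [(0, 0), (1, 0), (2, 0), (3, 0), (3, 1), (2, 1)]
Fold 1: move[0]->D => DRRUL VALID
Fold 2: move[4]->D => DRRUD INVALID (collision), skipped
Fold 3: move[2]->D => DRDUL INVALID (collision), skipped
Fold 4: move[3]->L => DRRLL INVALID (collision), skipped
Fold 5: move[0]->U => URRUL VALID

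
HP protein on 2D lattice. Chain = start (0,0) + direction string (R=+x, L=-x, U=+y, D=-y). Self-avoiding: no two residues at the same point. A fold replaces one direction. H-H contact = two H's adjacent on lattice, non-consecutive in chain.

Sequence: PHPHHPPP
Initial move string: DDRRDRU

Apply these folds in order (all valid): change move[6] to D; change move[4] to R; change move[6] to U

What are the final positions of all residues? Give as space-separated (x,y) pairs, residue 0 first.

Initial moves: DDRRDRU
Fold: move[6]->D => DDRRDRD (positions: [(0, 0), (0, -1), (0, -2), (1, -2), (2, -2), (2, -3), (3, -3), (3, -4)])
Fold: move[4]->R => DDRRRRD (positions: [(0, 0), (0, -1), (0, -2), (1, -2), (2, -2), (3, -2), (4, -2), (4, -3)])
Fold: move[6]->U => DDRRRRU (positions: [(0, 0), (0, -1), (0, -2), (1, -2), (2, -2), (3, -2), (4, -2), (4, -1)])

Answer: (0,0) (0,-1) (0,-2) (1,-2) (2,-2) (3,-2) (4,-2) (4,-1)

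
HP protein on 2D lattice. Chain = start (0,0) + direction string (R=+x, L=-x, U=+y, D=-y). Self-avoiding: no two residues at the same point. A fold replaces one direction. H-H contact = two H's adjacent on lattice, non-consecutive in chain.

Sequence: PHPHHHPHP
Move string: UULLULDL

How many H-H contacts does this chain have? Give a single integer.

Answer: 1

Derivation:
Positions: [(0, 0), (0, 1), (0, 2), (-1, 2), (-2, 2), (-2, 3), (-3, 3), (-3, 2), (-4, 2)]
H-H contact: residue 4 @(-2,2) - residue 7 @(-3, 2)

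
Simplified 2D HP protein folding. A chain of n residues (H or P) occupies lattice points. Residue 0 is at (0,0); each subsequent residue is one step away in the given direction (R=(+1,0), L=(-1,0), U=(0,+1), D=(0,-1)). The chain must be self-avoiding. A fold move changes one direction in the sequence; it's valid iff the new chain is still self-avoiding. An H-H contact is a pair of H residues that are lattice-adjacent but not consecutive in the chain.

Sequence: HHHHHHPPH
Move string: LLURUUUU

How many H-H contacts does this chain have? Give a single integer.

Answer: 1

Derivation:
Positions: [(0, 0), (-1, 0), (-2, 0), (-2, 1), (-1, 1), (-1, 2), (-1, 3), (-1, 4), (-1, 5)]
H-H contact: residue 1 @(-1,0) - residue 4 @(-1, 1)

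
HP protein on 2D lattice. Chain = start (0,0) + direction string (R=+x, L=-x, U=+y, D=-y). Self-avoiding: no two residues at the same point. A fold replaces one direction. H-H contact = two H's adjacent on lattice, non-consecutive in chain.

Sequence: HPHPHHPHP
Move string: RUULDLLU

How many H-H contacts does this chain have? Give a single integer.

Answer: 2

Derivation:
Positions: [(0, 0), (1, 0), (1, 1), (1, 2), (0, 2), (0, 1), (-1, 1), (-2, 1), (-2, 2)]
H-H contact: residue 0 @(0,0) - residue 5 @(0, 1)
H-H contact: residue 2 @(1,1) - residue 5 @(0, 1)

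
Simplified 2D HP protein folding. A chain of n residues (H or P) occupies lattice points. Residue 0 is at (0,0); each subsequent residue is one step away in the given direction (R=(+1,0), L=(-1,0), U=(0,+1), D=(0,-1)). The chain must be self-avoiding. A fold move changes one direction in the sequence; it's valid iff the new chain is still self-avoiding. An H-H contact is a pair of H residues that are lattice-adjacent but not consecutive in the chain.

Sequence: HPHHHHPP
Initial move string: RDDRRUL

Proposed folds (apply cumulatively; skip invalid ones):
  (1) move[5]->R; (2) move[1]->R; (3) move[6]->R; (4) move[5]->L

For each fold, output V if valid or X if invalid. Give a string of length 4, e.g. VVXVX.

Answer: XVVX

Derivation:
Initial: RDDRRUL -> [(0, 0), (1, 0), (1, -1), (1, -2), (2, -2), (3, -2), (3, -1), (2, -1)]
Fold 1: move[5]->R => RDDRRRL INVALID (collision), skipped
Fold 2: move[1]->R => RRDRRUL VALID
Fold 3: move[6]->R => RRDRRUR VALID
Fold 4: move[5]->L => RRDRRLR INVALID (collision), skipped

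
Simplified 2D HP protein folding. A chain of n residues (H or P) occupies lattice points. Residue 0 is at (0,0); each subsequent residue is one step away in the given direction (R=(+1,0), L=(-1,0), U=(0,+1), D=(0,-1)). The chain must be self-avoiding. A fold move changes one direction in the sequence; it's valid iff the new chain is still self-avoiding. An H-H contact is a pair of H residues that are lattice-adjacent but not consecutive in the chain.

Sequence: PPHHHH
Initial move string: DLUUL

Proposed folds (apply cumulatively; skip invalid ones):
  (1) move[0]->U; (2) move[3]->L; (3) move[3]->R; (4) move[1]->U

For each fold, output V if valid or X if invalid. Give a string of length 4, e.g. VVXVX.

Initial: DLUUL -> [(0, 0), (0, -1), (-1, -1), (-1, 0), (-1, 1), (-2, 1)]
Fold 1: move[0]->U => ULUUL VALID
Fold 2: move[3]->L => ULULL VALID
Fold 3: move[3]->R => ULURL INVALID (collision), skipped
Fold 4: move[1]->U => UUULL VALID

Answer: VVXV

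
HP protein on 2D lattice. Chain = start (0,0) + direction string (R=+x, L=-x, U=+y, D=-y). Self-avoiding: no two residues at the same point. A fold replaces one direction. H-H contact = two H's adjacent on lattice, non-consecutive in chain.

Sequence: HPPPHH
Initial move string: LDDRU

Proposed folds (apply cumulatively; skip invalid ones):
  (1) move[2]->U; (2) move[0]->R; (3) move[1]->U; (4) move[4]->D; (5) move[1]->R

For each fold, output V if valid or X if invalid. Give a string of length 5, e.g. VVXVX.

Answer: XVXVV

Derivation:
Initial: LDDRU -> [(0, 0), (-1, 0), (-1, -1), (-1, -2), (0, -2), (0, -1)]
Fold 1: move[2]->U => LDURU INVALID (collision), skipped
Fold 2: move[0]->R => RDDRU VALID
Fold 3: move[1]->U => RUDRU INVALID (collision), skipped
Fold 4: move[4]->D => RDDRD VALID
Fold 5: move[1]->R => RRDRD VALID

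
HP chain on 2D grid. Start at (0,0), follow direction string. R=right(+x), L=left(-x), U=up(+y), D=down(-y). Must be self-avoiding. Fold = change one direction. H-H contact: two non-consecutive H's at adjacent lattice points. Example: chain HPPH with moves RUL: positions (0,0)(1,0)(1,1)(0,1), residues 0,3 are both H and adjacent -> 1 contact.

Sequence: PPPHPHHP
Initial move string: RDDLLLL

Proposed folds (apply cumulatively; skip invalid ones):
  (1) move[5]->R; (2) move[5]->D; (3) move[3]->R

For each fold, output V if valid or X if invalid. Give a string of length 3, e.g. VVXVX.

Initial: RDDLLLL -> [(0, 0), (1, 0), (1, -1), (1, -2), (0, -2), (-1, -2), (-2, -2), (-3, -2)]
Fold 1: move[5]->R => RDDLLRL INVALID (collision), skipped
Fold 2: move[5]->D => RDDLLDL VALID
Fold 3: move[3]->R => RDDRLDL INVALID (collision), skipped

Answer: XVX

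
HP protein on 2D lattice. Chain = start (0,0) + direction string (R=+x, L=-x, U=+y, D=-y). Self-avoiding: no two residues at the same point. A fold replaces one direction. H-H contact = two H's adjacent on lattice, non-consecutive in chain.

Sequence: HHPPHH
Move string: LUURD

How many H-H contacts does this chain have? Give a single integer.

Answer: 1

Derivation:
Positions: [(0, 0), (-1, 0), (-1, 1), (-1, 2), (0, 2), (0, 1)]
H-H contact: residue 0 @(0,0) - residue 5 @(0, 1)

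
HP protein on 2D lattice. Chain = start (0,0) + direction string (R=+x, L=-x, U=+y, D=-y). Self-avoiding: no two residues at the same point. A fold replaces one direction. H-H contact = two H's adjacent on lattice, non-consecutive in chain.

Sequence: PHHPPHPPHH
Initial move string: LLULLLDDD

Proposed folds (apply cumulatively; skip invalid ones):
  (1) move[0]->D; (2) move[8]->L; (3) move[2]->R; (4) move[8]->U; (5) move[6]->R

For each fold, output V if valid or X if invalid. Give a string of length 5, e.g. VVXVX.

Initial: LLULLLDDD -> [(0, 0), (-1, 0), (-2, 0), (-2, 1), (-3, 1), (-4, 1), (-5, 1), (-5, 0), (-5, -1), (-5, -2)]
Fold 1: move[0]->D => DLULLLDDD VALID
Fold 2: move[8]->L => DLULLLDDL VALID
Fold 3: move[2]->R => DLRLLLDDL INVALID (collision), skipped
Fold 4: move[8]->U => DLULLLDDU INVALID (collision), skipped
Fold 5: move[6]->R => DLULLLRDL INVALID (collision), skipped

Answer: VVXXX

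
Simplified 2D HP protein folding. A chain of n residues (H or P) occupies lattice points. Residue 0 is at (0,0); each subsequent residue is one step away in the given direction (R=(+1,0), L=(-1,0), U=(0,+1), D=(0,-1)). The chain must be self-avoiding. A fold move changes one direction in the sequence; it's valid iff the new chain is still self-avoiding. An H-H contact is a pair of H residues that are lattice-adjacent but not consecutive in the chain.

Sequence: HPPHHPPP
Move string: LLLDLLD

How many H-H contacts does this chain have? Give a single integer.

Answer: 0

Derivation:
Positions: [(0, 0), (-1, 0), (-2, 0), (-3, 0), (-3, -1), (-4, -1), (-5, -1), (-5, -2)]
No H-H contacts found.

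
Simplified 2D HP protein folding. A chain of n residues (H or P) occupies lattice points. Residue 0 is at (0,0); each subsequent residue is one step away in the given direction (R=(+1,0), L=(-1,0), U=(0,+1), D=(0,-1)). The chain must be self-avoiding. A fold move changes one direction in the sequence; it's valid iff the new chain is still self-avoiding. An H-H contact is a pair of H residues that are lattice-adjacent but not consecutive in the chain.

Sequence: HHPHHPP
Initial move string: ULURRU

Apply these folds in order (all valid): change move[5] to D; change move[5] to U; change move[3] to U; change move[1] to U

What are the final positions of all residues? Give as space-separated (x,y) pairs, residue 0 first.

Initial moves: ULURRU
Fold: move[5]->D => ULURRD (positions: [(0, 0), (0, 1), (-1, 1), (-1, 2), (0, 2), (1, 2), (1, 1)])
Fold: move[5]->U => ULURRU (positions: [(0, 0), (0, 1), (-1, 1), (-1, 2), (0, 2), (1, 2), (1, 3)])
Fold: move[3]->U => ULUURU (positions: [(0, 0), (0, 1), (-1, 1), (-1, 2), (-1, 3), (0, 3), (0, 4)])
Fold: move[1]->U => UUUURU (positions: [(0, 0), (0, 1), (0, 2), (0, 3), (0, 4), (1, 4), (1, 5)])

Answer: (0,0) (0,1) (0,2) (0,3) (0,4) (1,4) (1,5)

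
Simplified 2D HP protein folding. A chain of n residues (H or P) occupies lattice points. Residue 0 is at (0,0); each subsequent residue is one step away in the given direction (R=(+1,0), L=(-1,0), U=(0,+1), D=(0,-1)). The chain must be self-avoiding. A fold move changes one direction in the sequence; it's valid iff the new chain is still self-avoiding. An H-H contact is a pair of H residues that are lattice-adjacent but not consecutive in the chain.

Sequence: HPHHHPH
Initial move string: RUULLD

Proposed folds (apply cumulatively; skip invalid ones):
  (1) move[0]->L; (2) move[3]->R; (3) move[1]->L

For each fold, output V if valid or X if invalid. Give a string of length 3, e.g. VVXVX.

Initial: RUULLD -> [(0, 0), (1, 0), (1, 1), (1, 2), (0, 2), (-1, 2), (-1, 1)]
Fold 1: move[0]->L => LUULLD VALID
Fold 2: move[3]->R => LUURLD INVALID (collision), skipped
Fold 3: move[1]->L => LLULLD VALID

Answer: VXV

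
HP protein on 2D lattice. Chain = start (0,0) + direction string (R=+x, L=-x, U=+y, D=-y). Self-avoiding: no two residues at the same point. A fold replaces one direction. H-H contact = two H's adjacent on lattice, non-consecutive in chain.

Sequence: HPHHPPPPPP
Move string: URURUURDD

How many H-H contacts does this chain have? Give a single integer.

Positions: [(0, 0), (0, 1), (1, 1), (1, 2), (2, 2), (2, 3), (2, 4), (3, 4), (3, 3), (3, 2)]
No H-H contacts found.

Answer: 0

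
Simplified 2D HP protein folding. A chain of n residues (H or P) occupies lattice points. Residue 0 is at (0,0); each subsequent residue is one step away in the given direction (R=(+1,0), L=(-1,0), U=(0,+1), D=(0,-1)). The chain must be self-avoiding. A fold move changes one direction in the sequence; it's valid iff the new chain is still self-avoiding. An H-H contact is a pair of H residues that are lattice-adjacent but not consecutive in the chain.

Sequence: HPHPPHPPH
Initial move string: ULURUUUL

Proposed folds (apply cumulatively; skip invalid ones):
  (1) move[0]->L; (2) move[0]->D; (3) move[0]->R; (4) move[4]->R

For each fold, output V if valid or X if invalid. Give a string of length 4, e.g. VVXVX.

Answer: VXXV

Derivation:
Initial: ULURUUUL -> [(0, 0), (0, 1), (-1, 1), (-1, 2), (0, 2), (0, 3), (0, 4), (0, 5), (-1, 5)]
Fold 1: move[0]->L => LLURUUUL VALID
Fold 2: move[0]->D => DLURUUUL INVALID (collision), skipped
Fold 3: move[0]->R => RLURUUUL INVALID (collision), skipped
Fold 4: move[4]->R => LLURRUUL VALID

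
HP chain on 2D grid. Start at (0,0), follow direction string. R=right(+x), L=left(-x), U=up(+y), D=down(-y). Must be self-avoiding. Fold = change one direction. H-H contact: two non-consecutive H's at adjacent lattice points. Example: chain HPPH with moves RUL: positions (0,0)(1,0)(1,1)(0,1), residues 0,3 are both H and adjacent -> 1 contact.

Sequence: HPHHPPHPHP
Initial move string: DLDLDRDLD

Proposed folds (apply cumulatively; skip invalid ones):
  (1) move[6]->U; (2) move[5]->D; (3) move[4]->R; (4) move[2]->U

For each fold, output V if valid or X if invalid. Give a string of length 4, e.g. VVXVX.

Answer: XVXV

Derivation:
Initial: DLDLDRDLD -> [(0, 0), (0, -1), (-1, -1), (-1, -2), (-2, -2), (-2, -3), (-1, -3), (-1, -4), (-2, -4), (-2, -5)]
Fold 1: move[6]->U => DLDLDRULD INVALID (collision), skipped
Fold 2: move[5]->D => DLDLDDDLD VALID
Fold 3: move[4]->R => DLDLRDDLD INVALID (collision), skipped
Fold 4: move[2]->U => DLULDDDLD VALID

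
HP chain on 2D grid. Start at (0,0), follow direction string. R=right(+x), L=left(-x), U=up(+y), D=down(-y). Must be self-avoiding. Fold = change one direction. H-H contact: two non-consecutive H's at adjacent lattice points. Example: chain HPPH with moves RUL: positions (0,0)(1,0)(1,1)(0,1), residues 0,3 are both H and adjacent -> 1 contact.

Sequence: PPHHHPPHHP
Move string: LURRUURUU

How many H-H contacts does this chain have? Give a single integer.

Positions: [(0, 0), (-1, 0), (-1, 1), (0, 1), (1, 1), (1, 2), (1, 3), (2, 3), (2, 4), (2, 5)]
No H-H contacts found.

Answer: 0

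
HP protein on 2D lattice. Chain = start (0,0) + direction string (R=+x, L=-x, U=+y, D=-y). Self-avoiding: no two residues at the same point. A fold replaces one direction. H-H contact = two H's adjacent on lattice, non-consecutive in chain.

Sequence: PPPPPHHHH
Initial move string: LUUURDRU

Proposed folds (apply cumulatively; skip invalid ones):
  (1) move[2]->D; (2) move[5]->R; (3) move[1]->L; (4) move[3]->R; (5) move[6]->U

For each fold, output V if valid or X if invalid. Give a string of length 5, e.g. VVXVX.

Answer: XVVVV

Derivation:
Initial: LUUURDRU -> [(0, 0), (-1, 0), (-1, 1), (-1, 2), (-1, 3), (0, 3), (0, 2), (1, 2), (1, 3)]
Fold 1: move[2]->D => LUDURDRU INVALID (collision), skipped
Fold 2: move[5]->R => LUUURRRU VALID
Fold 3: move[1]->L => LLUURRRU VALID
Fold 4: move[3]->R => LLURRRRU VALID
Fold 5: move[6]->U => LLURRRUU VALID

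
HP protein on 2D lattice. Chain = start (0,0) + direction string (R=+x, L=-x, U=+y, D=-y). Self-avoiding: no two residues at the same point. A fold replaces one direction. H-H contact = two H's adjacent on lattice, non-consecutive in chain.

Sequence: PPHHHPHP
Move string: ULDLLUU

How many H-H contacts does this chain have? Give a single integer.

Positions: [(0, 0), (0, 1), (-1, 1), (-1, 0), (-2, 0), (-3, 0), (-3, 1), (-3, 2)]
No H-H contacts found.

Answer: 0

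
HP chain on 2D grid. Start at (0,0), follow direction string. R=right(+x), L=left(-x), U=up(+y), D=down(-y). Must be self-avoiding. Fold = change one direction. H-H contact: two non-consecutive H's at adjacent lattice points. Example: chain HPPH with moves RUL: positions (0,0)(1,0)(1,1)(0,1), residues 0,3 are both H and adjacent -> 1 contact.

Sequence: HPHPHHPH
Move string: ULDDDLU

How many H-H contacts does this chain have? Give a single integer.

Answer: 1

Derivation:
Positions: [(0, 0), (0, 1), (-1, 1), (-1, 0), (-1, -1), (-1, -2), (-2, -2), (-2, -1)]
H-H contact: residue 4 @(-1,-1) - residue 7 @(-2, -1)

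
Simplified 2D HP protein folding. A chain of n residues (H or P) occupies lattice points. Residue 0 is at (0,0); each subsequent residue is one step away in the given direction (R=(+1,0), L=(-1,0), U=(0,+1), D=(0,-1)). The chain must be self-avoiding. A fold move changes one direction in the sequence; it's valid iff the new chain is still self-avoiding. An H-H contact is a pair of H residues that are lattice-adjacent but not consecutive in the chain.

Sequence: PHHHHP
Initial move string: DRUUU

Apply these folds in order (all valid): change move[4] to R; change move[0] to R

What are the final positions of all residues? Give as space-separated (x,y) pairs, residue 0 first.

Initial moves: DRUUU
Fold: move[4]->R => DRUUR (positions: [(0, 0), (0, -1), (1, -1), (1, 0), (1, 1), (2, 1)])
Fold: move[0]->R => RRUUR (positions: [(0, 0), (1, 0), (2, 0), (2, 1), (2, 2), (3, 2)])

Answer: (0,0) (1,0) (2,0) (2,1) (2,2) (3,2)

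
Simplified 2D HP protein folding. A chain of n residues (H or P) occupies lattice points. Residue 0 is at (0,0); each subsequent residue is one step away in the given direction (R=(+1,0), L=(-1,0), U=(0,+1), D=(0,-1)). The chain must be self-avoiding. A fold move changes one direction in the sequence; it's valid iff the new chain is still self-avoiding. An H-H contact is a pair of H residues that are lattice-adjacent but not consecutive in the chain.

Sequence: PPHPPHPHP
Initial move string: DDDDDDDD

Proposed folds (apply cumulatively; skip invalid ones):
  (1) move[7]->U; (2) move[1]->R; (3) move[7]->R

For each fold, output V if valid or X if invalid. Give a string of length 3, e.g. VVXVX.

Answer: XVV

Derivation:
Initial: DDDDDDDD -> [(0, 0), (0, -1), (0, -2), (0, -3), (0, -4), (0, -5), (0, -6), (0, -7), (0, -8)]
Fold 1: move[7]->U => DDDDDDDU INVALID (collision), skipped
Fold 2: move[1]->R => DRDDDDDD VALID
Fold 3: move[7]->R => DRDDDDDR VALID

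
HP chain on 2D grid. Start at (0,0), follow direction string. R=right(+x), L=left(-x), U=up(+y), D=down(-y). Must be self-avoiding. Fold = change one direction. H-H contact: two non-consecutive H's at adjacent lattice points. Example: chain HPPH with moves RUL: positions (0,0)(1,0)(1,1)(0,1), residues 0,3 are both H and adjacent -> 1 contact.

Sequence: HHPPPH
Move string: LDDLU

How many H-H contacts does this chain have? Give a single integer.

Positions: [(0, 0), (-1, 0), (-1, -1), (-1, -2), (-2, -2), (-2, -1)]
No H-H contacts found.

Answer: 0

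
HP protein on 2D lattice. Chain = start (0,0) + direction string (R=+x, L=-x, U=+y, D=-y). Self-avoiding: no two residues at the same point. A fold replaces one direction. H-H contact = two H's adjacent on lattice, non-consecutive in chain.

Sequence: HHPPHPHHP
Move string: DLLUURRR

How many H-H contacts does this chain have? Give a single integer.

Answer: 1

Derivation:
Positions: [(0, 0), (0, -1), (-1, -1), (-2, -1), (-2, 0), (-2, 1), (-1, 1), (0, 1), (1, 1)]
H-H contact: residue 0 @(0,0) - residue 7 @(0, 1)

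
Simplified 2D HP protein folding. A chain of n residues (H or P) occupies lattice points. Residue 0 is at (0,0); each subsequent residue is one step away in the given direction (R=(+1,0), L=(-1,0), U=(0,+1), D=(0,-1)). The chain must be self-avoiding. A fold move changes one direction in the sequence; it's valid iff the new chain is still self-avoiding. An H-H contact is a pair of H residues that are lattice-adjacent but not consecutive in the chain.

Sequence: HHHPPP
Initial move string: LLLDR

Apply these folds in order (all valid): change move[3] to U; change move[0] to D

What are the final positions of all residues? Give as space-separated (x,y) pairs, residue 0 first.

Initial moves: LLLDR
Fold: move[3]->U => LLLUR (positions: [(0, 0), (-1, 0), (-2, 0), (-3, 0), (-3, 1), (-2, 1)])
Fold: move[0]->D => DLLUR (positions: [(0, 0), (0, -1), (-1, -1), (-2, -1), (-2, 0), (-1, 0)])

Answer: (0,0) (0,-1) (-1,-1) (-2,-1) (-2,0) (-1,0)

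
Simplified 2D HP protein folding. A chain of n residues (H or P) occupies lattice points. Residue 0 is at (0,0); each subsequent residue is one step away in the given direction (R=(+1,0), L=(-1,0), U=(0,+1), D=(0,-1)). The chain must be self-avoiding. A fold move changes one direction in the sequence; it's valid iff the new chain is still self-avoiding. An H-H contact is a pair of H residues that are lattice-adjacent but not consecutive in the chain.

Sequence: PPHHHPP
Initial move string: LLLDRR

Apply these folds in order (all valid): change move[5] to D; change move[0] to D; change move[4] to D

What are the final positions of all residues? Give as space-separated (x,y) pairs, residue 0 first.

Initial moves: LLLDRR
Fold: move[5]->D => LLLDRD (positions: [(0, 0), (-1, 0), (-2, 0), (-3, 0), (-3, -1), (-2, -1), (-2, -2)])
Fold: move[0]->D => DLLDRD (positions: [(0, 0), (0, -1), (-1, -1), (-2, -1), (-2, -2), (-1, -2), (-1, -3)])
Fold: move[4]->D => DLLDDD (positions: [(0, 0), (0, -1), (-1, -1), (-2, -1), (-2, -2), (-2, -3), (-2, -4)])

Answer: (0,0) (0,-1) (-1,-1) (-2,-1) (-2,-2) (-2,-3) (-2,-4)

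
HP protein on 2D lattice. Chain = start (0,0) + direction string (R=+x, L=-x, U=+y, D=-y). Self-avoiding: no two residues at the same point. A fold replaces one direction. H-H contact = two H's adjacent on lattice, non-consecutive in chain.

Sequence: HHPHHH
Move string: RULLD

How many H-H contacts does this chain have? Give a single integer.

Positions: [(0, 0), (1, 0), (1, 1), (0, 1), (-1, 1), (-1, 0)]
H-H contact: residue 0 @(0,0) - residue 5 @(-1, 0)
H-H contact: residue 0 @(0,0) - residue 3 @(0, 1)

Answer: 2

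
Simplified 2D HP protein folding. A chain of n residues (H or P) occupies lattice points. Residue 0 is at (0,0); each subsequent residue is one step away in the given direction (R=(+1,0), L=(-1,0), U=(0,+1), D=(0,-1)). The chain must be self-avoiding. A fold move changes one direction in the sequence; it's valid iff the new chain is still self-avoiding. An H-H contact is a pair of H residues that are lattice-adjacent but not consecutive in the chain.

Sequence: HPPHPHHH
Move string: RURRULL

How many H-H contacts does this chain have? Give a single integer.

Answer: 1

Derivation:
Positions: [(0, 0), (1, 0), (1, 1), (2, 1), (3, 1), (3, 2), (2, 2), (1, 2)]
H-H contact: residue 3 @(2,1) - residue 6 @(2, 2)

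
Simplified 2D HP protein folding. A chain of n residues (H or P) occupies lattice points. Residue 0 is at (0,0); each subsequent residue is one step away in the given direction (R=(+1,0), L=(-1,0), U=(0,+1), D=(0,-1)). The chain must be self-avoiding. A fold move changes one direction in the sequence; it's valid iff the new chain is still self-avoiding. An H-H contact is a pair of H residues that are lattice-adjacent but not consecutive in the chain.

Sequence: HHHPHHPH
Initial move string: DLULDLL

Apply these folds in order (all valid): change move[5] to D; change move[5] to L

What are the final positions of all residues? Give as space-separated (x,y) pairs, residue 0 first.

Initial moves: DLULDLL
Fold: move[5]->D => DLULDDL (positions: [(0, 0), (0, -1), (-1, -1), (-1, 0), (-2, 0), (-2, -1), (-2, -2), (-3, -2)])
Fold: move[5]->L => DLULDLL (positions: [(0, 0), (0, -1), (-1, -1), (-1, 0), (-2, 0), (-2, -1), (-3, -1), (-4, -1)])

Answer: (0,0) (0,-1) (-1,-1) (-1,0) (-2,0) (-2,-1) (-3,-1) (-4,-1)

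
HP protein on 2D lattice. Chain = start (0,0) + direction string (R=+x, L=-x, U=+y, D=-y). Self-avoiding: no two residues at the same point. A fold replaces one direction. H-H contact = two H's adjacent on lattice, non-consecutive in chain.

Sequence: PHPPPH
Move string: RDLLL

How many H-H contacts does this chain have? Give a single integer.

Positions: [(0, 0), (1, 0), (1, -1), (0, -1), (-1, -1), (-2, -1)]
No H-H contacts found.

Answer: 0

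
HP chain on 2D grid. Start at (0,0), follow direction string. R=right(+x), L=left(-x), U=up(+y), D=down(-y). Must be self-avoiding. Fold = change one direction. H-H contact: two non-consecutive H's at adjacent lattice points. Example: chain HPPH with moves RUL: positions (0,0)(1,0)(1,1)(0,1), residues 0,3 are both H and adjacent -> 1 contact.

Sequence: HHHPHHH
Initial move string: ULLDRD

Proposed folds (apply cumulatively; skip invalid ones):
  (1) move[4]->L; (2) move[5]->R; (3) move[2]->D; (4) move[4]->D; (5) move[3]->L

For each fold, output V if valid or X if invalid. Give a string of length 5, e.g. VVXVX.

Initial: ULLDRD -> [(0, 0), (0, 1), (-1, 1), (-2, 1), (-2, 0), (-1, 0), (-1, -1)]
Fold 1: move[4]->L => ULLDLD VALID
Fold 2: move[5]->R => ULLDLR INVALID (collision), skipped
Fold 3: move[2]->D => ULDDLD VALID
Fold 4: move[4]->D => ULDDDD VALID
Fold 5: move[3]->L => ULDLDD VALID

Answer: VXVVV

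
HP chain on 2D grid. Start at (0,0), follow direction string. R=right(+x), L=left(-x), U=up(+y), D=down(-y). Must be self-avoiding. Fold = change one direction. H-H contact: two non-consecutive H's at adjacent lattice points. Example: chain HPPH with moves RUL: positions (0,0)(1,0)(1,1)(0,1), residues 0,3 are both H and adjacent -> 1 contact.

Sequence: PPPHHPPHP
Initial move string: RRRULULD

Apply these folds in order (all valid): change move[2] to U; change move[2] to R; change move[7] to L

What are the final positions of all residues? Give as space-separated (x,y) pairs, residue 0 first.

Answer: (0,0) (1,0) (2,0) (3,0) (3,1) (2,1) (2,2) (1,2) (0,2)

Derivation:
Initial moves: RRRULULD
Fold: move[2]->U => RRUULULD (positions: [(0, 0), (1, 0), (2, 0), (2, 1), (2, 2), (1, 2), (1, 3), (0, 3), (0, 2)])
Fold: move[2]->R => RRRULULD (positions: [(0, 0), (1, 0), (2, 0), (3, 0), (3, 1), (2, 1), (2, 2), (1, 2), (1, 1)])
Fold: move[7]->L => RRRULULL (positions: [(0, 0), (1, 0), (2, 0), (3, 0), (3, 1), (2, 1), (2, 2), (1, 2), (0, 2)])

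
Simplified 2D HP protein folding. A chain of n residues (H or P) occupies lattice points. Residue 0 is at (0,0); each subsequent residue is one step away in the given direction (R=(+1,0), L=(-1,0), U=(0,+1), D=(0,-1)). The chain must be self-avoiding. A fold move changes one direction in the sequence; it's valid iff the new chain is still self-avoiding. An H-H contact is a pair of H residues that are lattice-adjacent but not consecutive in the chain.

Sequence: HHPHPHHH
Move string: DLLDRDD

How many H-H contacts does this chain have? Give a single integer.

Answer: 0

Derivation:
Positions: [(0, 0), (0, -1), (-1, -1), (-2, -1), (-2, -2), (-1, -2), (-1, -3), (-1, -4)]
No H-H contacts found.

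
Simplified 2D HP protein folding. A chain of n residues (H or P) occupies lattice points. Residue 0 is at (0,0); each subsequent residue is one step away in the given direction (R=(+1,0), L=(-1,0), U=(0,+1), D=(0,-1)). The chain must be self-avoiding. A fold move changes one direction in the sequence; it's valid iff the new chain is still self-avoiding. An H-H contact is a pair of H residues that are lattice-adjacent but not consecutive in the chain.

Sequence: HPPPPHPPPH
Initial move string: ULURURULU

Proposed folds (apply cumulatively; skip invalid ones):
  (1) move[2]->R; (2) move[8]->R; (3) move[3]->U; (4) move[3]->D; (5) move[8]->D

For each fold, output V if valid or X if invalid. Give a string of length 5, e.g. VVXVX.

Answer: XXVXX

Derivation:
Initial: ULURURULU -> [(0, 0), (0, 1), (-1, 1), (-1, 2), (0, 2), (0, 3), (1, 3), (1, 4), (0, 4), (0, 5)]
Fold 1: move[2]->R => ULRRURULU INVALID (collision), skipped
Fold 2: move[8]->R => ULURURULR INVALID (collision), skipped
Fold 3: move[3]->U => ULUUURULU VALID
Fold 4: move[3]->D => ULUDURULU INVALID (collision), skipped
Fold 5: move[8]->D => ULUUURULD INVALID (collision), skipped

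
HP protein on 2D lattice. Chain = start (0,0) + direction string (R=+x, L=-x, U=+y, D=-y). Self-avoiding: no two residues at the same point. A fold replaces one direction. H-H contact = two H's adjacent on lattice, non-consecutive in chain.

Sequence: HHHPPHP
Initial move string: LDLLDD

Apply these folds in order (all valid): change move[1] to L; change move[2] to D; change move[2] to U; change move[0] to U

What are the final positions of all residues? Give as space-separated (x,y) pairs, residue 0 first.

Answer: (0,0) (0,1) (-1,1) (-1,2) (-2,2) (-2,1) (-2,0)

Derivation:
Initial moves: LDLLDD
Fold: move[1]->L => LLLLDD (positions: [(0, 0), (-1, 0), (-2, 0), (-3, 0), (-4, 0), (-4, -1), (-4, -2)])
Fold: move[2]->D => LLDLDD (positions: [(0, 0), (-1, 0), (-2, 0), (-2, -1), (-3, -1), (-3, -2), (-3, -3)])
Fold: move[2]->U => LLULDD (positions: [(0, 0), (-1, 0), (-2, 0), (-2, 1), (-3, 1), (-3, 0), (-3, -1)])
Fold: move[0]->U => ULULDD (positions: [(0, 0), (0, 1), (-1, 1), (-1, 2), (-2, 2), (-2, 1), (-2, 0)])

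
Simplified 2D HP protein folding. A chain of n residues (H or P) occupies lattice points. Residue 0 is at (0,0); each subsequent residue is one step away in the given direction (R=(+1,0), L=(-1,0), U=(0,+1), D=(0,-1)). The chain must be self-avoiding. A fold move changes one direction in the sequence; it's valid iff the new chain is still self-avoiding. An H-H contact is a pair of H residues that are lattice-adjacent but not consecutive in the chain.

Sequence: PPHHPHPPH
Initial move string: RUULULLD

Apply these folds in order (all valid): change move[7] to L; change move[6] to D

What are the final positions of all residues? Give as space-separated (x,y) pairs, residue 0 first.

Answer: (0,0) (1,0) (1,1) (1,2) (0,2) (0,3) (-1,3) (-1,2) (-2,2)

Derivation:
Initial moves: RUULULLD
Fold: move[7]->L => RUULULLL (positions: [(0, 0), (1, 0), (1, 1), (1, 2), (0, 2), (0, 3), (-1, 3), (-2, 3), (-3, 3)])
Fold: move[6]->D => RUULULDL (positions: [(0, 0), (1, 0), (1, 1), (1, 2), (0, 2), (0, 3), (-1, 3), (-1, 2), (-2, 2)])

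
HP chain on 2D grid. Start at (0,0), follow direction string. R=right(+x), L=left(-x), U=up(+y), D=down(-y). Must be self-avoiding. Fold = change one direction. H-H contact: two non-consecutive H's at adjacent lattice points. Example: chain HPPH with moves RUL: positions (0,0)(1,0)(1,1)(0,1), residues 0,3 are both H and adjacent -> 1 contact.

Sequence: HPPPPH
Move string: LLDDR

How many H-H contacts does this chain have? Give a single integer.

Answer: 0

Derivation:
Positions: [(0, 0), (-1, 0), (-2, 0), (-2, -1), (-2, -2), (-1, -2)]
No H-H contacts found.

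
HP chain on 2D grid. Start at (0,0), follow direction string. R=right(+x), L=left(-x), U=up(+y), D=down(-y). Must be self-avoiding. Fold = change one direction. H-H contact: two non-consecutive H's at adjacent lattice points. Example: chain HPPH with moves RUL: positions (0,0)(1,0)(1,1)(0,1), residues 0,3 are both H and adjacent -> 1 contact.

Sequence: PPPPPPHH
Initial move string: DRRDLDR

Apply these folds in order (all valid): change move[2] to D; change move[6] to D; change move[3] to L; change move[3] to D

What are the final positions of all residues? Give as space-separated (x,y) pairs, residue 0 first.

Initial moves: DRRDLDR
Fold: move[2]->D => DRDDLDR (positions: [(0, 0), (0, -1), (1, -1), (1, -2), (1, -3), (0, -3), (0, -4), (1, -4)])
Fold: move[6]->D => DRDDLDD (positions: [(0, 0), (0, -1), (1, -1), (1, -2), (1, -3), (0, -3), (0, -4), (0, -5)])
Fold: move[3]->L => DRDLLDD (positions: [(0, 0), (0, -1), (1, -1), (1, -2), (0, -2), (-1, -2), (-1, -3), (-1, -4)])
Fold: move[3]->D => DRDDLDD (positions: [(0, 0), (0, -1), (1, -1), (1, -2), (1, -3), (0, -3), (0, -4), (0, -5)])

Answer: (0,0) (0,-1) (1,-1) (1,-2) (1,-3) (0,-3) (0,-4) (0,-5)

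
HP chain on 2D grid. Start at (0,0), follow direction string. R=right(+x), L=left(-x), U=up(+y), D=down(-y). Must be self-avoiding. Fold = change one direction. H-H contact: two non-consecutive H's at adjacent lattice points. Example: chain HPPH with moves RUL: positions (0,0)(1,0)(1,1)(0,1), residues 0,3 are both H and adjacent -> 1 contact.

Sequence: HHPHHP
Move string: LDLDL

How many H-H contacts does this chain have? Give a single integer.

Positions: [(0, 0), (-1, 0), (-1, -1), (-2, -1), (-2, -2), (-3, -2)]
No H-H contacts found.

Answer: 0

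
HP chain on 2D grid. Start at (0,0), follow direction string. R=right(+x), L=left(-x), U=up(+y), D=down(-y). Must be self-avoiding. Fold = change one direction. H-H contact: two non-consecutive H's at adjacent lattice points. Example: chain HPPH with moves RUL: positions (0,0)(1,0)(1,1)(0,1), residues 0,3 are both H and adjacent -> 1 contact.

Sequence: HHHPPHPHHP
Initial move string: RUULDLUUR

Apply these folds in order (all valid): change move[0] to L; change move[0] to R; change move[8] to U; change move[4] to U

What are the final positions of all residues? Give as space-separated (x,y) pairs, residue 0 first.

Initial moves: RUULDLUUR
Fold: move[0]->L => LUULDLUUR (positions: [(0, 0), (-1, 0), (-1, 1), (-1, 2), (-2, 2), (-2, 1), (-3, 1), (-3, 2), (-3, 3), (-2, 3)])
Fold: move[0]->R => RUULDLUUR (positions: [(0, 0), (1, 0), (1, 1), (1, 2), (0, 2), (0, 1), (-1, 1), (-1, 2), (-1, 3), (0, 3)])
Fold: move[8]->U => RUULDLUUU (positions: [(0, 0), (1, 0), (1, 1), (1, 2), (0, 2), (0, 1), (-1, 1), (-1, 2), (-1, 3), (-1, 4)])
Fold: move[4]->U => RUULULUUU (positions: [(0, 0), (1, 0), (1, 1), (1, 2), (0, 2), (0, 3), (-1, 3), (-1, 4), (-1, 5), (-1, 6)])

Answer: (0,0) (1,0) (1,1) (1,2) (0,2) (0,3) (-1,3) (-1,4) (-1,5) (-1,6)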